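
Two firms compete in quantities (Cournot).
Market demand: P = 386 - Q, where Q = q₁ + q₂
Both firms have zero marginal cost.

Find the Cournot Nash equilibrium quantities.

q₁* = q₂* = 128.67; P* = 128.67

Work:
Profit: π_i = P·q_i = (a - q_i - q_j)·q_i
FOC: ∂π_i/∂q_i = a - 2q_i - q_j = 0
Reaction function: q_i = (386 - q_j)/2
Symmetry: q* = 386/3 = 128.67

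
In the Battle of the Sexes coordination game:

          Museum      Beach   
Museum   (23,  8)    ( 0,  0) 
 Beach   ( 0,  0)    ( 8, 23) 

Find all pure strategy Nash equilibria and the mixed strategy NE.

Pure NE: (Museum, Museum) and (Beach, Beach); Mixed NE: p = 0.7419, q = 0.2581

Work:
Check pure NE:
(Museum, Museum): (23, 8) - no unilateral deviation beneficial
(Beach, Beach): (8, 23) - no unilateral deviation beneficial
Mixed NE: P1 plays Museum with p = 0.7419, P2 plays Museum with q = 0.2581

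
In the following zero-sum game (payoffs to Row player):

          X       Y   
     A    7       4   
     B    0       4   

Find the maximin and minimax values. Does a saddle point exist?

Maximin = 4, Minimax = 4, Saddle: True

Work:
Row minimums: [4, 0] → maximin = 4
Column maximums: [7, 4] → minimax = 4
Saddle point exists! Game value = 4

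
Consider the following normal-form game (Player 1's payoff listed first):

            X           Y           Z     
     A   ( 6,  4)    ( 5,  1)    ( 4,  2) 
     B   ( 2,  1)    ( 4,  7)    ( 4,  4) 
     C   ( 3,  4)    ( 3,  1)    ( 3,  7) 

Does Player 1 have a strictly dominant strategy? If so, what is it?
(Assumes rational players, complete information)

No strictly dominant strategy exists for Player 1

Work:
A strategy strictly dominates another if it gives a strictly higher payoff against every opponent action. Compare each pair of P1's strategies column-by-column:
  A vs B: [6 vs 2, 5 vs 4, 4 vs 4] → A does not strictly dominate B (column Z: 4 ≤ 4)
  A vs C: [6 vs 3, 5 vs 3, 4 vs 3] → A strictly dominates C
  B vs A: [2 vs 6, 4 vs 5, 4 vs 4] → B does not strictly dominate A (column X: 2 ≤ 6)
  B vs C: [2 vs 3, 4 vs 3, 4 vs 3] → B does not strictly dominate C (column X: 2 ≤ 3)
  C vs A: [3 vs 6, 3 vs 5, 3 vs 4] → C does not strictly dominate A (column X: 3 ≤ 6)
  C vs B: [3 vs 2, 3 vs 4, 3 vs 4] → C does not strictly dominate B (column Y: 3 ≤ 4)
No single strategy strictly dominates all others → no strictly dominant strategy.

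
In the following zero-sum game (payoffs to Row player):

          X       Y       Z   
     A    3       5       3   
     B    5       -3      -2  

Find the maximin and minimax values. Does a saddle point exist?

Maximin = 3, Minimax = 3, Saddle: True

Work:
Row minimums: [3, -3] → maximin = 3
Column maximums: [5, 5, 3] → minimax = 3
Saddle point exists! Game value = 3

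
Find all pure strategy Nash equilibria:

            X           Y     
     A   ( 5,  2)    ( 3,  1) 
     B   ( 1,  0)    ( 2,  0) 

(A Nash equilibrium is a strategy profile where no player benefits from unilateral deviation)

Nash equilibrium: (A, X)

Work:
Best responses:
  P1 vs X: payoffs [5, 1] → best response A (payoff 5)
  P1 vs Y: payoffs [3, 2] → best response A (payoff 3)
  P2 vs A: payoffs [2, 1] → best response X (payoff 2)
  P2 vs B: payoffs [0, 0] → best response X/Y (payoff 0)
Mutual best responses: (A,X) → Nash equilibria.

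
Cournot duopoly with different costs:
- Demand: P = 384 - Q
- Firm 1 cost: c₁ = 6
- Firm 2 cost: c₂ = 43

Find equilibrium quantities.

q₁* = 138.33, q₂* = 101.33

Work:
Reaction: q₁ = (384 - 6 - q₂)/2
Reaction: q₂ = (384 - 43 - q₁)/2
Solve simultaneously:
q₁* = (384 - 2×6 + 43)/3 = 138.33
q₂* = (384 - 2×43 + 6)/3 = 101.33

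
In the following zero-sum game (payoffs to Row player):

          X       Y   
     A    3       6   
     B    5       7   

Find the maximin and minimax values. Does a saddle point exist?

Maximin = 5, Minimax = 5, Saddle: True

Work:
Row minimums: [3, 5] → maximin = 5
Column maximums: [5, 7] → minimax = 5
Saddle point exists! Game value = 5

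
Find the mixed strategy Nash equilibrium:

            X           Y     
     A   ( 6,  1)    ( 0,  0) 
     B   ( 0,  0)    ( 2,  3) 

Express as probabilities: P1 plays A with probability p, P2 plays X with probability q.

p = 0.75, q = 0.25

Work:
Find probabilities that make opponent indifferent:
P2 chooses q to make P1 indifferent between A and B
P1 chooses p to make P2 indifferent between X and Y
Mixed NE: P1 plays (A: 0.75, B: 0.25), P2 plays (X: 0.25, Y: 0.75)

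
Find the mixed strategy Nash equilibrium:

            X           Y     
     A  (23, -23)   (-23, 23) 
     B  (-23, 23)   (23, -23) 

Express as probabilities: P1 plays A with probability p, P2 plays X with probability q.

p = 0.5, q = 0.5

Work:
Find probabilities that make opponent indifferent:
P2 chooses q to make P1 indifferent between A and B
P1 chooses p to make P2 indifferent between X and Y
Mixed NE: P1 plays (A: 0.5, B: 0.5), P2 plays (X: 0.5, Y: 0.5)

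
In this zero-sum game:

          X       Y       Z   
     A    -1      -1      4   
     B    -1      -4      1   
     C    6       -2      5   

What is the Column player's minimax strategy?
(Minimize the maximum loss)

Column should play Y, value = -1

Work:
Column player minimizes Row's maximum payoff:
Column X: max payoff to Row = 6
Column Y: max payoff to Row = -1
Column Z: max payoff to Row = 5
Minimum is -1, achieved by column Y.
Minimax strategy: Y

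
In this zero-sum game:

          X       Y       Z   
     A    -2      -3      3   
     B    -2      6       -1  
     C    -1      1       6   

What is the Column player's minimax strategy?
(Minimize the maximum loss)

Column should play X, value = -1

Work:
Column player minimizes Row's maximum payoff:
Column X: max payoff to Row = -1
Column Y: max payoff to Row = 6
Column Z: max payoff to Row = 6
Minimum is -1, achieved by column X.
Minimax strategy: X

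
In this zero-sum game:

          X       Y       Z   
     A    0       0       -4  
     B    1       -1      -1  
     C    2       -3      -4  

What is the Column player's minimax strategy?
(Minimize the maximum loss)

Column should play Z, value = -1

Work:
Column player minimizes Row's maximum payoff:
Column X: max payoff to Row = 2
Column Y: max payoff to Row = 0
Column Z: max payoff to Row = -1
Minimum is -1, achieved by column Z.
Minimax strategy: Z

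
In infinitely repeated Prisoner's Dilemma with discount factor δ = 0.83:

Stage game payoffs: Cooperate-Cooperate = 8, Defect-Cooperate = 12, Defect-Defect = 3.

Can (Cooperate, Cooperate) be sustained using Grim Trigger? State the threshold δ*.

δ* = 0.4444; since δ = 0.83 ≥ 0.4444, cooperation can be sustained

Work:
For Grim Trigger:
Cooperate forever: 8/(1-δ)
Defect then punished: 12 + 3·δ/(1-δ)
Need: 8/(1-δ) ≥ 12 + 3·δ/(1-δ)
Solving: δ ≥ (T-R)/(T-P) = (12-8)/(12-3) = 0.4444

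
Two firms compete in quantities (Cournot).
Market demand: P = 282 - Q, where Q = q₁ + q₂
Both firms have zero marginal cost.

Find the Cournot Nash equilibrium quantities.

q₁* = q₂* = 94.0; P* = 94.0

Work:
Profit: π_i = P·q_i = (a - q_i - q_j)·q_i
FOC: ∂π_i/∂q_i = a - 2q_i - q_j = 0
Reaction function: q_i = (282 - q_j)/2
Symmetry: q* = 282/3 = 94.0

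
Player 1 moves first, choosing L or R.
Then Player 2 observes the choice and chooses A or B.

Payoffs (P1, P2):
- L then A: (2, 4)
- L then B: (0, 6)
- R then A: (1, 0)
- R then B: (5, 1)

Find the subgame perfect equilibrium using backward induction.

P1 plays R, P2 plays B after L and B after R; Payoff (5, 1)

Work:
Backward induction:
After L: P2 chooses B → P1 gets 0
After R: P2 chooses B → P1 gets 5
P1 chooses R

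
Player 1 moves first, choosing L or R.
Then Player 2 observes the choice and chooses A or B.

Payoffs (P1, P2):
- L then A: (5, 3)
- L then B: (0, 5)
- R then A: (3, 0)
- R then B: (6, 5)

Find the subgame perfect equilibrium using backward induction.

P1 plays R, P2 plays B after L and B after R; Payoff (6, 5)

Work:
Backward induction:
After L: P2 chooses B → P1 gets 0
After R: P2 chooses B → P1 gets 6
P1 chooses R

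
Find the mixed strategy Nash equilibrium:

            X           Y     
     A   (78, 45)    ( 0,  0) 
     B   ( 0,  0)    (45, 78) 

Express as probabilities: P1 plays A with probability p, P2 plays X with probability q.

p = 0.6341, q = 0.3659

Work:
Find probabilities that make opponent indifferent:
P2 chooses q to make P1 indifferent between A and B
P1 chooses p to make P2 indifferent between X and Y
Mixed NE: P1 plays (A: 0.6341, B: 0.3659), P2 plays (X: 0.3659, Y: 0.6341)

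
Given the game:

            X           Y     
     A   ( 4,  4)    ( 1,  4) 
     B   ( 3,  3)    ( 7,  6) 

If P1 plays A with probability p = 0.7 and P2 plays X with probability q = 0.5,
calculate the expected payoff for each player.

E[P1] = 3.25, E[P2] = 4.15

Work:
E[P1] = p·q·π₁(A,X) + p·(1-q)·π₁(A,Y) + (1-p)·q·π₁(B,X) + (1-p)·(1-q)·π₁(B,Y)
= 0.7·0.5·4 + 0.7·0.5·1 + 0.3·0.5·3 + 0.3·0.5·7
= 3.25

E[P2] = 4.15 (similar calculation)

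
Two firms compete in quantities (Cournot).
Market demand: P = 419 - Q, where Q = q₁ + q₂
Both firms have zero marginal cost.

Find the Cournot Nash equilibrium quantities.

q₁* = q₂* = 139.67; P* = 139.67

Work:
Profit: π_i = P·q_i = (a - q_i - q_j)·q_i
FOC: ∂π_i/∂q_i = a - 2q_i - q_j = 0
Reaction function: q_i = (419 - q_j)/2
Symmetry: q* = 419/3 = 139.67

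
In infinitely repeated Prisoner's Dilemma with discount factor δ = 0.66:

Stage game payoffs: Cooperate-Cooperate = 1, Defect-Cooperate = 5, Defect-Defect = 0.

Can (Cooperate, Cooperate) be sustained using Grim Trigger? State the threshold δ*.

δ* = 0.8; since δ = 0.66 < 0.8, cooperation cannot be sustained

Work:
For Grim Trigger:
Cooperate forever: 1/(1-δ)
Defect then punished: 5 + 0·δ/(1-δ)
Need: 1/(1-δ) ≥ 5 + 0·δ/(1-δ)
Solving: δ ≥ (T-R)/(T-P) = (5-1)/(5-0) = 0.8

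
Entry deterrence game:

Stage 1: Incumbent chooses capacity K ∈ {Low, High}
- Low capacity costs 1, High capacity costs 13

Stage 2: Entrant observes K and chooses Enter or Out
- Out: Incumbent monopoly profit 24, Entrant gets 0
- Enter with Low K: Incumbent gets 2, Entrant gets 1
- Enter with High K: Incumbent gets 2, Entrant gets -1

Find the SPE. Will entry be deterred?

SPE: (High, Enter|Low, Out|High); Entry deterred. Incumbent net profit = 11

Work:
After Low K: Entrant enters (1 > 0)
After High K: Entrant stays out (-1 < 0)
Incumbent: Low → 2−1=1, High → 24−13=11
Incumbent chooses High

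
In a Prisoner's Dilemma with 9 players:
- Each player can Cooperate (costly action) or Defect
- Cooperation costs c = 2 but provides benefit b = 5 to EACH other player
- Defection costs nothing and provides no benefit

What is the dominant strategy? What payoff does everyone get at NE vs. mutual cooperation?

Dominant: Defect; NE payoff = 0; Coop payoff = 38

Work:
Defect dominates (saves cost c = 2, benefit to others is external)
NE: All defect → everyone gets 0
If all cooperate: each receives (8)×5 - 2 = 38
Social dilemma: 38 > 0 but NE gives 0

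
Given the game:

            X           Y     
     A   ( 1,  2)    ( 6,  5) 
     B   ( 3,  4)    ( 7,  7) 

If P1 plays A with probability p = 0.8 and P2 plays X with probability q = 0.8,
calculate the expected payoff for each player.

E[P1] = 2.36, E[P2] = 3.0

Work:
E[P1] = p·q·π₁(A,X) + p·(1-q)·π₁(A,Y) + (1-p)·q·π₁(B,X) + (1-p)·(1-q)·π₁(B,Y)
= 0.8·0.8·1 + 0.8·0.2·6 + 0.2·0.8·3 + 0.2·0.2·7
= 2.36

E[P2] = 3.0 (similar calculation)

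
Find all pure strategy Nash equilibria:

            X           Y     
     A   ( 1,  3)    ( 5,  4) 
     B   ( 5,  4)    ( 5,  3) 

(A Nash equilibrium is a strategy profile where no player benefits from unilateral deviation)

Nash equilibrium: (A, Y), (B, X)

Work:
Best responses:
  P1 vs X: payoffs [1, 5] → best response B (payoff 5)
  P1 vs Y: payoffs [5, 5] → best response A/B (payoff 5)
  P2 vs A: payoffs [3, 4] → best response Y (payoff 4)
  P2 vs B: payoffs [4, 3] → best response X (payoff 4)
Mutual best responses: (A,Y), (B,X) → Nash equilibria.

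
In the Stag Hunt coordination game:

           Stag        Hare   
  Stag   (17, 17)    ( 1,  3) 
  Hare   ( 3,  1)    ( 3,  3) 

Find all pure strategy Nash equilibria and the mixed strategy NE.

Pure NE: (Stag, Stag) and (Hare, Hare); Mixed NE: p = 0.125, q = 0.125

Work:
Check pure NE:
(Stag, Stag): (17, 17) - no unilateral deviation beneficial
(Hare, Hare): (3, 3) - no unilateral deviation beneficial
Mixed NE: P1 plays Stag with p = 0.125, P2 plays Stag with q = 0.125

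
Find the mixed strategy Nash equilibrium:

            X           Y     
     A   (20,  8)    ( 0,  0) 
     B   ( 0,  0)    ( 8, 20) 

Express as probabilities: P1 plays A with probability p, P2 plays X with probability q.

p = 0.7143, q = 0.2857

Work:
Find probabilities that make opponent indifferent:
P2 chooses q to make P1 indifferent between A and B
P1 chooses p to make P2 indifferent between X and Y
Mixed NE: P1 plays (A: 0.7143, B: 0.2857), P2 plays (X: 0.2857, Y: 0.7143)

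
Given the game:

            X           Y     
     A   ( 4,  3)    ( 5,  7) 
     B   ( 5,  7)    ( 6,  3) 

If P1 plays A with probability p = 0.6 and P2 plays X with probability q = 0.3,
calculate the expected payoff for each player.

E[P1] = 5.1, E[P2] = 5.16

Work:
E[P1] = p·q·π₁(A,X) + p·(1-q)·π₁(A,Y) + (1-p)·q·π₁(B,X) + (1-p)·(1-q)·π₁(B,Y)
= 0.6·0.3·4 + 0.6·0.7·5 + 0.4·0.3·5 + 0.4·0.7·6
= 5.1

E[P2] = 5.16 (similar calculation)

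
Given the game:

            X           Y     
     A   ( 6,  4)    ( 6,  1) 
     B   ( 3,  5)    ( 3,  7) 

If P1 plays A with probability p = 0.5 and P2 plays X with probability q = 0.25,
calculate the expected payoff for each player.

E[P1] = 4.5, E[P2] = 4.125

Work:
E[P1] = p·q·π₁(A,X) + p·(1-q)·π₁(A,Y) + (1-p)·q·π₁(B,X) + (1-p)·(1-q)·π₁(B,Y)
= 0.5·0.25·6 + 0.5·0.75·6 + 0.5·0.25·3 + 0.5·0.75·3
= 4.5

E[P2] = 4.125 (similar calculation)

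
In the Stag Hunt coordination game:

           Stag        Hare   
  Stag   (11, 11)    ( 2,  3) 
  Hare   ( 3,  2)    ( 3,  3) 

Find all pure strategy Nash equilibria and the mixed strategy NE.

Pure NE: (Stag, Stag) and (Hare, Hare); Mixed NE: p = 0.1111, q = 0.1111

Work:
Check pure NE:
(Stag, Stag): (11, 11) - no unilateral deviation beneficial
(Hare, Hare): (3, 3) - no unilateral deviation beneficial
Mixed NE: P1 plays Stag with p = 0.1111, P2 plays Stag with q = 0.1111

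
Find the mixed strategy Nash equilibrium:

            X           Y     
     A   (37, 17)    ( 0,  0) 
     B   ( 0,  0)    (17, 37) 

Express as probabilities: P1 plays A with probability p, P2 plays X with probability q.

p = 0.6852, q = 0.3148

Work:
Find probabilities that make opponent indifferent:
P2 chooses q to make P1 indifferent between A and B
P1 chooses p to make P2 indifferent between X and Y
Mixed NE: P1 plays (A: 0.6852, B: 0.3148), P2 plays (X: 0.3148, Y: 0.6852)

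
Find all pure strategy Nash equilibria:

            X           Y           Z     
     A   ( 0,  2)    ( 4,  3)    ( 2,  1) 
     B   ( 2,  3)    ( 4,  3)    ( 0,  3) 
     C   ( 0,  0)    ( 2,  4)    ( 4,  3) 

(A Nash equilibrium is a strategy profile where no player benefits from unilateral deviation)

Nash equilibrium: (A, Y), (B, X), (B, Y)

Work:
Best responses:
  P1 vs X: payoffs [0, 2, 0] → best response B (payoff 2)
  P1 vs Y: payoffs [4, 4, 2] → best response A/B (payoff 4)
  P1 vs Z: payoffs [2, 0, 4] → best response C (payoff 4)
  P2 vs A: payoffs [2, 3, 1] → best response Y (payoff 3)
  P2 vs B: payoffs [3, 3, 3] → best response X/Y/Z (payoff 3)
  P2 vs C: payoffs [0, 4, 3] → best response Y (payoff 4)
Mutual best responses: (A,Y), (B,X), (B,Y) → Nash equilibria.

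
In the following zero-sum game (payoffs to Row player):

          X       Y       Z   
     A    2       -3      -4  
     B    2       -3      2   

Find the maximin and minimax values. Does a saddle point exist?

Maximin = -3, Minimax = -3, Saddle: True

Work:
Row minimums: [-4, -3] → maximin = -3
Column maximums: [2, -3, 2] → minimax = -3
Saddle point exists! Game value = -3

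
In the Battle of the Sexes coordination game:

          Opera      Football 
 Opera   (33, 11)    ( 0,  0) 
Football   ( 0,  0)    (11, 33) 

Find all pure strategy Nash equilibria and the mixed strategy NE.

Pure NE: (Opera, Opera) and (Football, Football); Mixed NE: p = 0.75, q = 0.25

Work:
Check pure NE:
(Opera, Opera): (33, 11) - no unilateral deviation beneficial
(Football, Football): (11, 33) - no unilateral deviation beneficial
Mixed NE: P1 plays Opera with p = 0.75, P2 plays Opera with q = 0.25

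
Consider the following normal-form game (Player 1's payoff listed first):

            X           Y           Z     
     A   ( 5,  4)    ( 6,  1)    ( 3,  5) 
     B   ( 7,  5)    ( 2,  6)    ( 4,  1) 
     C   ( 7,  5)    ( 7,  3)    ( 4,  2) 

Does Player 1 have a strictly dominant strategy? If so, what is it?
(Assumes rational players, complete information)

No strictly dominant strategy exists for Player 1

Work:
A strategy strictly dominates another if it gives a strictly higher payoff against every opponent action. Compare each pair of P1's strategies column-by-column:
  A vs B: [5 vs 7, 6 vs 2, 3 vs 4] → A does not strictly dominate B (column X: 5 ≤ 7)
  A vs C: [5 vs 7, 6 vs 7, 3 vs 4] → A does not strictly dominate C (column X: 5 ≤ 7)
  B vs A: [7 vs 5, 2 vs 6, 4 vs 3] → B does not strictly dominate A (column Y: 2 ≤ 6)
  B vs C: [7 vs 7, 2 vs 7, 4 vs 4] → B does not strictly dominate C (column X: 7 ≤ 7)
  C vs A: [7 vs 5, 7 vs 6, 4 vs 3] → C strictly dominates A
  C vs B: [7 vs 7, 7 vs 2, 4 vs 4] → C does not strictly dominate B (column X: 7 ≤ 7)
No single strategy strictly dominates all others → no strictly dominant strategy.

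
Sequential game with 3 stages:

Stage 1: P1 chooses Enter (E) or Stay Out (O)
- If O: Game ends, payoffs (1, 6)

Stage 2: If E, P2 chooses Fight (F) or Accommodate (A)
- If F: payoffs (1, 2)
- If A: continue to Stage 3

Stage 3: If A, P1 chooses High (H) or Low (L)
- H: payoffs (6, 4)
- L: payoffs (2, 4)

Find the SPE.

SPE: (E, A, H); Outcome (6, 4)

Work:
Stage 3: P1 chooses H (6 vs 2)
Stage 2: P2: F->2, A->4 (anticipating H). Choose A
Stage 1: P1: O->1, E->6 (anticipating A, H). Choose E
SPE path: E -> A -> H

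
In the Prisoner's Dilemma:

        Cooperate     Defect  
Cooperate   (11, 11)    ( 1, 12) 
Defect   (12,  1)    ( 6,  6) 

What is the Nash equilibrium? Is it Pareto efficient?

(Defect, Defect) is NE; not Pareto efficient

Work:
Defect dominates Cooperate for both players:
If P2 cooperates: Defect (12) > Cooperate (11)
If P2 defects: Defect (6) > Cooperate (1)
NE: (Defect, Defect) with payoff (6, 6)
But (Cooperate, Cooperate) = (11, 11) Pareto dominates (6, 6)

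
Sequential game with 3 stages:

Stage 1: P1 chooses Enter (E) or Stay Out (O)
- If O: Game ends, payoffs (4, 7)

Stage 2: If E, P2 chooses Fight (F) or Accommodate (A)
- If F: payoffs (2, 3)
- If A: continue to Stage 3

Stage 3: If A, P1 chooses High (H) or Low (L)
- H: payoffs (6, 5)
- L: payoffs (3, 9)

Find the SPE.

SPE: (E, A, H); Outcome (6, 5)

Work:
Stage 3: P1 chooses H (6 vs 3)
Stage 2: P2: F->3, A->5 (anticipating H). Choose A
Stage 1: P1: O->4, E->6 (anticipating A, H). Choose E
SPE path: E -> A -> H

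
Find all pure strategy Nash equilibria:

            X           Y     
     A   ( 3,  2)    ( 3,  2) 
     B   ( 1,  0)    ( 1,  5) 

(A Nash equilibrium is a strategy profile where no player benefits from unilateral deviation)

Nash equilibrium: (A, X), (A, Y)

Work:
Best responses:
  P1 vs X: payoffs [3, 1] → best response A (payoff 3)
  P1 vs Y: payoffs [3, 1] → best response A (payoff 3)
  P2 vs A: payoffs [2, 2] → best response X/Y (payoff 2)
  P2 vs B: payoffs [0, 5] → best response Y (payoff 5)
Mutual best responses: (A,X), (A,Y) → Nash equilibria.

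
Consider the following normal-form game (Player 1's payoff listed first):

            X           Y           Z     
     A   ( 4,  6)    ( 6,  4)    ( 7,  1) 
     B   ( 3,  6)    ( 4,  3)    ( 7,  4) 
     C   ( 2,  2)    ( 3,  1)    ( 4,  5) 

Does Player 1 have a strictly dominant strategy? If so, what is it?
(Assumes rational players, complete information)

No strictly dominant strategy exists for Player 1

Work:
A strategy strictly dominates another if it gives a strictly higher payoff against every opponent action. Compare each pair of P1's strategies column-by-column:
  A vs B: [4 vs 3, 6 vs 4, 7 vs 7] → A does not strictly dominate B (column Z: 7 ≤ 7)
  A vs C: [4 vs 2, 6 vs 3, 7 vs 4] → A strictly dominates C
  B vs A: [3 vs 4, 4 vs 6, 7 vs 7] → B does not strictly dominate A (column X: 3 ≤ 4)
  B vs C: [3 vs 2, 4 vs 3, 7 vs 4] → B strictly dominates C
  C vs A: [2 vs 4, 3 vs 6, 4 vs 7] → C does not strictly dominate A (column X: 2 ≤ 4)
  C vs B: [2 vs 3, 3 vs 4, 4 vs 7] → C does not strictly dominate B (column X: 2 ≤ 3)
No single strategy strictly dominates all others → no strictly dominant strategy.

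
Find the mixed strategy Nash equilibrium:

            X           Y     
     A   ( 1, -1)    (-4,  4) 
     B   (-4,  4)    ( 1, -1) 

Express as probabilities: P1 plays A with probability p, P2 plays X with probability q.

p = 0.5, q = 0.5

Work:
Find probabilities that make opponent indifferent:
P2 chooses q to make P1 indifferent between A and B
P1 chooses p to make P2 indifferent between X and Y
Mixed NE: P1 plays (A: 0.5, B: 0.5), P2 plays (X: 0.5, Y: 0.5)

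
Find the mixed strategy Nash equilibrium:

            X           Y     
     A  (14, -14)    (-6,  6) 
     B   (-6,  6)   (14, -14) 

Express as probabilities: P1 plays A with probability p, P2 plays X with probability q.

p = 0.5, q = 0.5

Work:
Find probabilities that make opponent indifferent:
P2 chooses q to make P1 indifferent between A and B
P1 chooses p to make P2 indifferent between X and Y
Mixed NE: P1 plays (A: 0.5, B: 0.5), P2 plays (X: 0.5, Y: 0.5)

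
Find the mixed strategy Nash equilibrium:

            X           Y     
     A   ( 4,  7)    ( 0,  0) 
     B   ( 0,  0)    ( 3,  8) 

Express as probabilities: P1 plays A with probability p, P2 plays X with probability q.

p = 0.5333, q = 0.4286

Work:
Find probabilities that make opponent indifferent:
P2 chooses q to make P1 indifferent between A and B
P1 chooses p to make P2 indifferent between X and Y
Mixed NE: P1 plays (A: 0.5333, B: 0.4667), P2 plays (X: 0.4286, Y: 0.5714)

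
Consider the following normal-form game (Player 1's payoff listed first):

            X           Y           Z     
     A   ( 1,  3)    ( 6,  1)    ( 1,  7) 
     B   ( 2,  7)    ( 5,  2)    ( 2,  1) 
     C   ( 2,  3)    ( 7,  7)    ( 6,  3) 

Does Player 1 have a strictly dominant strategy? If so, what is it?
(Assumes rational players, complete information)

No strictly dominant strategy exists for Player 1

Work:
A strategy strictly dominates another if it gives a strictly higher payoff against every opponent action. Compare each pair of P1's strategies column-by-column:
  A vs B: [1 vs 2, 6 vs 5, 1 vs 2] → A does not strictly dominate B (column X: 1 ≤ 2)
  A vs C: [1 vs 2, 6 vs 7, 1 vs 6] → A does not strictly dominate C (column X: 1 ≤ 2)
  B vs A: [2 vs 1, 5 vs 6, 2 vs 1] → B does not strictly dominate A (column Y: 5 ≤ 6)
  B vs C: [2 vs 2, 5 vs 7, 2 vs 6] → B does not strictly dominate C (column X: 2 ≤ 2)
  C vs A: [2 vs 1, 7 vs 6, 6 vs 1] → C strictly dominates A
  C vs B: [2 vs 2, 7 vs 5, 6 vs 2] → C does not strictly dominate B (column X: 2 ≤ 2)
No single strategy strictly dominates all others → no strictly dominant strategy.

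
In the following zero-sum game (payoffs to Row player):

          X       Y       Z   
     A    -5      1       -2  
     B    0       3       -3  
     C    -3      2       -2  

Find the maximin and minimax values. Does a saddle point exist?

Maximin = -3, Minimax = -2, Saddle: False

Work:
Row minimums: [-5, -3, -3] → maximin = -3
Column maximums: [0, 3, -2] → minimax = -2
No saddle point (maximin ≠ minimax). Mixed strategy needed.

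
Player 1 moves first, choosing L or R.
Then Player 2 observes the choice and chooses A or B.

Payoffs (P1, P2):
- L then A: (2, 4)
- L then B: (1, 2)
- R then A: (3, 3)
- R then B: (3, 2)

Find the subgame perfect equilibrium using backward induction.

P1 plays R, P2 plays A after L and A after R; Payoff (3, 3)

Work:
Backward induction:
After L: P2 chooses A → P1 gets 2
After R: P2 chooses A → P1 gets 3
P1 chooses R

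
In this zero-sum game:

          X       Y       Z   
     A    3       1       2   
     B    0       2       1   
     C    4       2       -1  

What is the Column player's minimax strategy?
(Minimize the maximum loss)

Column should play Y or Z (all achieve the minimum), value = 2

Work:
Column player minimizes Row's maximum payoff:
Column X: max payoff to Row = 4
Column Y: max payoff to Row = 2
Column Z: max payoff to Row = 2
Minimum is 2, achieved by columns Y, Z (tied).
Each of Y or Z is a minimax strategy.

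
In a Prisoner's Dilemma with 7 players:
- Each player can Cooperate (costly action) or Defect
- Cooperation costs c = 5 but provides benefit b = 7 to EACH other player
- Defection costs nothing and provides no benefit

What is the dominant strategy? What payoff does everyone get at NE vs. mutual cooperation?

Dominant: Defect; NE payoff = 0; Coop payoff = 37

Work:
Defect dominates (saves cost c = 5, benefit to others is external)
NE: All defect → everyone gets 0
If all cooperate: each receives (6)×7 - 5 = 37
Social dilemma: 37 > 0 but NE gives 0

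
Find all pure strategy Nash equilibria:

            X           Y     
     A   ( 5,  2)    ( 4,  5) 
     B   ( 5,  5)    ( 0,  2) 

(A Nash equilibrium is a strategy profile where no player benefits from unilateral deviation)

Nash equilibrium: (A, Y), (B, X)

Work:
Best responses:
  P1 vs X: payoffs [5, 5] → best response A/B (payoff 5)
  P1 vs Y: payoffs [4, 0] → best response A (payoff 4)
  P2 vs A: payoffs [2, 5] → best response Y (payoff 5)
  P2 vs B: payoffs [5, 2] → best response X (payoff 5)
Mutual best responses: (A,Y), (B,X) → Nash equilibria.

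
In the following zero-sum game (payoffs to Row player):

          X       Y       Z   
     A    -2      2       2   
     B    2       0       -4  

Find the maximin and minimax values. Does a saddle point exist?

Maximin = -2, Minimax = 2, Saddle: False

Work:
Row minimums: [-2, -4] → maximin = -2
Column maximums: [2, 2, 2] → minimax = 2
No saddle point (maximin ≠ minimax). Mixed strategy needed.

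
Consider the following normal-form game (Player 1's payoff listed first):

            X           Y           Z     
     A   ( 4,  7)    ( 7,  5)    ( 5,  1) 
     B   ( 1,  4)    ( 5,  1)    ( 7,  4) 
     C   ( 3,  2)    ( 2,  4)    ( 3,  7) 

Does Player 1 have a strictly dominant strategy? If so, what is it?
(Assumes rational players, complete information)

No strictly dominant strategy exists for Player 1

Work:
A strategy strictly dominates another if it gives a strictly higher payoff against every opponent action. Compare each pair of P1's strategies column-by-column:
  A vs B: [4 vs 1, 7 vs 5, 5 vs 7] → A does not strictly dominate B (column Z: 5 ≤ 7)
  A vs C: [4 vs 3, 7 vs 2, 5 vs 3] → A strictly dominates C
  B vs A: [1 vs 4, 5 vs 7, 7 vs 5] → B does not strictly dominate A (column X: 1 ≤ 4)
  B vs C: [1 vs 3, 5 vs 2, 7 vs 3] → B does not strictly dominate C (column X: 1 ≤ 3)
  C vs A: [3 vs 4, 2 vs 7, 3 vs 5] → C does not strictly dominate A (column X: 3 ≤ 4)
  C vs B: [3 vs 1, 2 vs 5, 3 vs 7] → C does not strictly dominate B (column Y: 2 ≤ 5)
No single strategy strictly dominates all others → no strictly dominant strategy.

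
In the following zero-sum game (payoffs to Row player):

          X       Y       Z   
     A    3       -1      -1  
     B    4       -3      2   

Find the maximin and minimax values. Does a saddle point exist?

Maximin = -1, Minimax = -1, Saddle: True

Work:
Row minimums: [-1, -3] → maximin = -1
Column maximums: [4, -1, 2] → minimax = -1
Saddle point exists! Game value = -1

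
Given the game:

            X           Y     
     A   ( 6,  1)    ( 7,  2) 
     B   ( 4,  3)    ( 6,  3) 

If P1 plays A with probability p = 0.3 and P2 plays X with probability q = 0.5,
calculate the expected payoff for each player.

E[P1] = 5.45, E[P2] = 2.55

Work:
E[P1] = p·q·π₁(A,X) + p·(1-q)·π₁(A,Y) + (1-p)·q·π₁(B,X) + (1-p)·(1-q)·π₁(B,Y)
= 0.3·0.5·6 + 0.3·0.5·7 + 0.7·0.5·4 + 0.7·0.5·6
= 5.45

E[P2] = 2.55 (similar calculation)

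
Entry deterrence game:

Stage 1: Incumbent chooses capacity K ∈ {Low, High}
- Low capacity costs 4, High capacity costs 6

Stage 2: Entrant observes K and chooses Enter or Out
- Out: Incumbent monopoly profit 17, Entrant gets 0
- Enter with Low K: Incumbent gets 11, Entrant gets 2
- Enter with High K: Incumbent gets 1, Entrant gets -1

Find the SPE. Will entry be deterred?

SPE: (High, Enter|Low, Out|High); Entry deterred. Incumbent net profit = 11

Work:
After Low K: Entrant enters (2 > 0)
After High K: Entrant stays out (-1 < 0)
Incumbent: Low → 11−4=7, High → 17−6=11
Incumbent chooses High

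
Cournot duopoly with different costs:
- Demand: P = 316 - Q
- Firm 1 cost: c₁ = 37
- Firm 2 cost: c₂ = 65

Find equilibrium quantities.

q₁* = 102.33, q₂* = 74.33

Work:
Reaction: q₁ = (316 - 37 - q₂)/2
Reaction: q₂ = (316 - 65 - q₁)/2
Solve simultaneously:
q₁* = (316 - 2×37 + 65)/3 = 102.33
q₂* = (316 - 2×65 + 37)/3 = 74.33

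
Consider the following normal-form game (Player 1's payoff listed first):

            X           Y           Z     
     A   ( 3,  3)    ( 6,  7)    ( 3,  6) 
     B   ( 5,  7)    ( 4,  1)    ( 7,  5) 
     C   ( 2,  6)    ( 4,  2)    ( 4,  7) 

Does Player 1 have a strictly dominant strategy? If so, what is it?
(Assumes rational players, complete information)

No strictly dominant strategy exists for Player 1

Work:
A strategy strictly dominates another if it gives a strictly higher payoff against every opponent action. Compare each pair of P1's strategies column-by-column:
  A vs B: [3 vs 5, 6 vs 4, 3 vs 7] → A does not strictly dominate B (column X: 3 ≤ 5)
  A vs C: [3 vs 2, 6 vs 4, 3 vs 4] → A does not strictly dominate C (column Z: 3 ≤ 4)
  B vs A: [5 vs 3, 4 vs 6, 7 vs 3] → B does not strictly dominate A (column Y: 4 ≤ 6)
  B vs C: [5 vs 2, 4 vs 4, 7 vs 4] → B does not strictly dominate C (column Y: 4 ≤ 4)
  C vs A: [2 vs 3, 4 vs 6, 4 vs 3] → C does not strictly dominate A (column X: 2 ≤ 3)
  C vs B: [2 vs 5, 4 vs 4, 4 vs 7] → C does not strictly dominate B (column X: 2 ≤ 5)
No single strategy strictly dominates all others → no strictly dominant strategy.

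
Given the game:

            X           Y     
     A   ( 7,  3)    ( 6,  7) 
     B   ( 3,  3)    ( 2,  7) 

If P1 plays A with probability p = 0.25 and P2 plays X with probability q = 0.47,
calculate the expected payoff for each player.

E[P1] = 3.47, E[P2] = 5.12

Work:
E[P1] = p·q·π₁(A,X) + p·(1-q)·π₁(A,Y) + (1-p)·q·π₁(B,X) + (1-p)·(1-q)·π₁(B,Y)
= 0.25·0.47·7 + 0.25·0.53·6 + 0.75·0.47·3 + 0.75·0.53·2
= 3.47

E[P2] = 5.12 (similar calculation)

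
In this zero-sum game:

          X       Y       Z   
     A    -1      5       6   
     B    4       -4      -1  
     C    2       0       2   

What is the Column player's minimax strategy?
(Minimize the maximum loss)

Column should play X, value = 4

Work:
Column player minimizes Row's maximum payoff:
Column X: max payoff to Row = 4
Column Y: max payoff to Row = 5
Column Z: max payoff to Row = 6
Minimum is 4, achieved by column X.
Minimax strategy: X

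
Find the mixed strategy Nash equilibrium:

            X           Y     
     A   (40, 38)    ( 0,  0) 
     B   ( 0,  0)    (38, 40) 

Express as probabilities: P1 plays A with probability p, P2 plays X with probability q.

p = 0.5128, q = 0.4872

Work:
Find probabilities that make opponent indifferent:
P2 chooses q to make P1 indifferent between A and B
P1 chooses p to make P2 indifferent between X and Y
Mixed NE: P1 plays (A: 0.5128, B: 0.4872), P2 plays (X: 0.4872, Y: 0.5128)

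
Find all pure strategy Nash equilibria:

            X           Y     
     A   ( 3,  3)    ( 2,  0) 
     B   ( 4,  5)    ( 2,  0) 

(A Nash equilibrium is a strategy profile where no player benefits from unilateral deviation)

Nash equilibrium: (B, X)

Work:
Best responses:
  P1 vs X: payoffs [3, 4] → best response B (payoff 4)
  P1 vs Y: payoffs [2, 2] → best response A/B (payoff 2)
  P2 vs A: payoffs [3, 0] → best response X (payoff 3)
  P2 vs B: payoffs [5, 0] → best response X (payoff 5)
Mutual best responses: (B,X) → Nash equilibria.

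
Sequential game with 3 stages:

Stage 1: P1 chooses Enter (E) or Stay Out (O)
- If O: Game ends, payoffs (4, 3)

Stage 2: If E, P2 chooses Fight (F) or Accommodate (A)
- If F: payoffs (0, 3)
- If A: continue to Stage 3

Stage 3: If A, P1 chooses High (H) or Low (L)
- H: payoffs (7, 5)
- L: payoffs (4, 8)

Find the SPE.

SPE: (E, A, H); Outcome (7, 5)

Work:
Stage 3: P1 chooses H (7 vs 4)
Stage 2: P2: F->3, A->5 (anticipating H). Choose A
Stage 1: P1: O->4, E->7 (anticipating A, H). Choose E
SPE path: E -> A -> H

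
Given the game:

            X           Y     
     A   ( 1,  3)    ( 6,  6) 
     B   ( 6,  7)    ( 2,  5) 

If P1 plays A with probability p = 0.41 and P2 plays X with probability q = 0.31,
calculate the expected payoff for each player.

E[P1] = 3.7361, E[P2] = 5.3945

Work:
E[P1] = p·q·π₁(A,X) + p·(1-q)·π₁(A,Y) + (1-p)·q·π₁(B,X) + (1-p)·(1-q)·π₁(B,Y)
= 0.41·0.31·1 + 0.41·0.69·6 + 0.59·0.31·6 + 0.59·0.69·2
= 3.7361

E[P2] = 5.3945 (similar calculation)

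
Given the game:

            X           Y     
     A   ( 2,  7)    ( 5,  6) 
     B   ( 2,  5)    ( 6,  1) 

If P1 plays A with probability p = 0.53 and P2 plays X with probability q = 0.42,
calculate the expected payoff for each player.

E[P1] = 4.0126, E[P2] = 4.6622

Work:
E[P1] = p·q·π₁(A,X) + p·(1-q)·π₁(A,Y) + (1-p)·q·π₁(B,X) + (1-p)·(1-q)·π₁(B,Y)
= 0.53·0.42·2 + 0.53·0.58·5 + 0.47·0.42·2 + 0.47·0.58·6
= 4.0126

E[P2] = 4.6622 (similar calculation)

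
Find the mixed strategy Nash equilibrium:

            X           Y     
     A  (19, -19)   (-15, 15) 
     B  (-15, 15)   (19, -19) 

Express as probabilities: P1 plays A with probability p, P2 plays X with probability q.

p = 0.5, q = 0.5

Work:
Find probabilities that make opponent indifferent:
P2 chooses q to make P1 indifferent between A and B
P1 chooses p to make P2 indifferent between X and Y
Mixed NE: P1 plays (A: 0.5, B: 0.5), P2 plays (X: 0.5, Y: 0.5)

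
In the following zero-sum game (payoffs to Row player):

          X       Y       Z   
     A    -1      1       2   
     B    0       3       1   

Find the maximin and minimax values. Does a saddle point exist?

Maximin = 0, Minimax = 0, Saddle: True

Work:
Row minimums: [-1, 0] → maximin = 0
Column maximums: [0, 3, 2] → minimax = 0
Saddle point exists! Game value = 0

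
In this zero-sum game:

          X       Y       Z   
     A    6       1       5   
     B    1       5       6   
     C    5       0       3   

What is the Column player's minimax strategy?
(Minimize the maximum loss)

Column should play Y, value = 5

Work:
Column player minimizes Row's maximum payoff:
Column X: max payoff to Row = 6
Column Y: max payoff to Row = 5
Column Z: max payoff to Row = 6
Minimum is 5, achieved by column Y.
Minimax strategy: Y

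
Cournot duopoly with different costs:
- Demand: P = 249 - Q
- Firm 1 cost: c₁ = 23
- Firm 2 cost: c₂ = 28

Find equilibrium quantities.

q₁* = 77.0, q₂* = 72.0

Work:
Reaction: q₁ = (249 - 23 - q₂)/2
Reaction: q₂ = (249 - 28 - q₁)/2
Solve simultaneously:
q₁* = (249 - 2×23 + 28)/3 = 77.0
q₂* = (249 - 2×28 + 23)/3 = 72.0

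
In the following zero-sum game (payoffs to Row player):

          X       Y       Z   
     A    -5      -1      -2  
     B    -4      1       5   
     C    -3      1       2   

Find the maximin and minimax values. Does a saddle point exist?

Maximin = -3, Minimax = -3, Saddle: True

Work:
Row minimums: [-5, -4, -3] → maximin = -3
Column maximums: [-3, 1, 5] → minimax = -3
Saddle point exists! Game value = -3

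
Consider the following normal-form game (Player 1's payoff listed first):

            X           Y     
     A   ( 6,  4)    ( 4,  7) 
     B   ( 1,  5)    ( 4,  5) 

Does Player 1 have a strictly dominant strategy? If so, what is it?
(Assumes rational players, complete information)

No strictly dominant strategy exists for Player 1

Work:
A strategy strictly dominates another if it gives a strictly higher payoff against every opponent action. Compare each pair of P1's strategies column-by-column:
  A vs B: [6 vs 1, 4 vs 4] → A does not strictly dominate B (column Y: 4 ≤ 4)
  B vs A: [1 vs 6, 4 vs 4] → B does not strictly dominate A (column X: 1 ≤ 6)
No single strategy strictly dominates all others → no strictly dominant strategy.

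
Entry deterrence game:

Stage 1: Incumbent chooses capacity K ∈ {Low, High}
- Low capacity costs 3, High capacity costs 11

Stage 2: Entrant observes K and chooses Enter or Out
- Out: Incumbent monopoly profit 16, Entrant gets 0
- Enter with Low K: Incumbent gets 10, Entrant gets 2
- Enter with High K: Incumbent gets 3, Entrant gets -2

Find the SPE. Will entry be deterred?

SPE: (Low, Enter|Low, Out|High); Entry not deterred. Incumbent net profit = 7, Entrant gets 2

Work:
After Low K: Entrant enters (2 > 0)
After High K: Entrant stays out (-2 < 0)
Incumbent: Low → 10−3=7, High → 16−11=5
Incumbent chooses Low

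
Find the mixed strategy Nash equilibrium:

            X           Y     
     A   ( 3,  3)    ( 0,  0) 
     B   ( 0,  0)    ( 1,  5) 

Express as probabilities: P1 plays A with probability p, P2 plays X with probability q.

p = 0.625, q = 0.25

Work:
Find probabilities that make opponent indifferent:
P2 chooses q to make P1 indifferent between A and B
P1 chooses p to make P2 indifferent between X and Y
Mixed NE: P1 plays (A: 0.625, B: 0.375), P2 plays (X: 0.25, Y: 0.75)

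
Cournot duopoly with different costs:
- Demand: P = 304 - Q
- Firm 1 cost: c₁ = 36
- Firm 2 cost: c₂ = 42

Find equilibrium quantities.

q₁* = 91.33, q₂* = 85.33

Work:
Reaction: q₁ = (304 - 36 - q₂)/2
Reaction: q₂ = (304 - 42 - q₁)/2
Solve simultaneously:
q₁* = (304 - 2×36 + 42)/3 = 91.33
q₂* = (304 - 2×42 + 36)/3 = 85.33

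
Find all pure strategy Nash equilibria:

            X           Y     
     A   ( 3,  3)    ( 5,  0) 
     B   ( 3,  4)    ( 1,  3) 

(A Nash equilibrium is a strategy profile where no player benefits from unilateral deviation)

Nash equilibrium: (A, X), (B, X)

Work:
Best responses:
  P1 vs X: payoffs [3, 3] → best response A/B (payoff 3)
  P1 vs Y: payoffs [5, 1] → best response A (payoff 5)
  P2 vs A: payoffs [3, 0] → best response X (payoff 3)
  P2 vs B: payoffs [4, 3] → best response X (payoff 4)
Mutual best responses: (A,X), (B,X) → Nash equilibria.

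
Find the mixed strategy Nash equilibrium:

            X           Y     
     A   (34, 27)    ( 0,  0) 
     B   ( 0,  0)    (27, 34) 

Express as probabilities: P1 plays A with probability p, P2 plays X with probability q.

p = 0.5574, q = 0.4426

Work:
Find probabilities that make opponent indifferent:
P2 chooses q to make P1 indifferent between A and B
P1 chooses p to make P2 indifferent between X and Y
Mixed NE: P1 plays (A: 0.5574, B: 0.4426), P2 plays (X: 0.4426, Y: 0.5574)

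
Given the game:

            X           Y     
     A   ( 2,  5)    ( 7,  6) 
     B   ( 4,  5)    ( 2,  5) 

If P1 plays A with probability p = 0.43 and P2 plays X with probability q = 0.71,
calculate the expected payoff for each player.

E[P1] = 3.4329, E[P2] = 5.1247

Work:
E[P1] = p·q·π₁(A,X) + p·(1-q)·π₁(A,Y) + (1-p)·q·π₁(B,X) + (1-p)·(1-q)·π₁(B,Y)
= 0.43·0.71·2 + 0.43·0.29·7 + 0.57·0.71·4 + 0.57·0.29·2
= 3.4329

E[P2] = 5.1247 (similar calculation)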